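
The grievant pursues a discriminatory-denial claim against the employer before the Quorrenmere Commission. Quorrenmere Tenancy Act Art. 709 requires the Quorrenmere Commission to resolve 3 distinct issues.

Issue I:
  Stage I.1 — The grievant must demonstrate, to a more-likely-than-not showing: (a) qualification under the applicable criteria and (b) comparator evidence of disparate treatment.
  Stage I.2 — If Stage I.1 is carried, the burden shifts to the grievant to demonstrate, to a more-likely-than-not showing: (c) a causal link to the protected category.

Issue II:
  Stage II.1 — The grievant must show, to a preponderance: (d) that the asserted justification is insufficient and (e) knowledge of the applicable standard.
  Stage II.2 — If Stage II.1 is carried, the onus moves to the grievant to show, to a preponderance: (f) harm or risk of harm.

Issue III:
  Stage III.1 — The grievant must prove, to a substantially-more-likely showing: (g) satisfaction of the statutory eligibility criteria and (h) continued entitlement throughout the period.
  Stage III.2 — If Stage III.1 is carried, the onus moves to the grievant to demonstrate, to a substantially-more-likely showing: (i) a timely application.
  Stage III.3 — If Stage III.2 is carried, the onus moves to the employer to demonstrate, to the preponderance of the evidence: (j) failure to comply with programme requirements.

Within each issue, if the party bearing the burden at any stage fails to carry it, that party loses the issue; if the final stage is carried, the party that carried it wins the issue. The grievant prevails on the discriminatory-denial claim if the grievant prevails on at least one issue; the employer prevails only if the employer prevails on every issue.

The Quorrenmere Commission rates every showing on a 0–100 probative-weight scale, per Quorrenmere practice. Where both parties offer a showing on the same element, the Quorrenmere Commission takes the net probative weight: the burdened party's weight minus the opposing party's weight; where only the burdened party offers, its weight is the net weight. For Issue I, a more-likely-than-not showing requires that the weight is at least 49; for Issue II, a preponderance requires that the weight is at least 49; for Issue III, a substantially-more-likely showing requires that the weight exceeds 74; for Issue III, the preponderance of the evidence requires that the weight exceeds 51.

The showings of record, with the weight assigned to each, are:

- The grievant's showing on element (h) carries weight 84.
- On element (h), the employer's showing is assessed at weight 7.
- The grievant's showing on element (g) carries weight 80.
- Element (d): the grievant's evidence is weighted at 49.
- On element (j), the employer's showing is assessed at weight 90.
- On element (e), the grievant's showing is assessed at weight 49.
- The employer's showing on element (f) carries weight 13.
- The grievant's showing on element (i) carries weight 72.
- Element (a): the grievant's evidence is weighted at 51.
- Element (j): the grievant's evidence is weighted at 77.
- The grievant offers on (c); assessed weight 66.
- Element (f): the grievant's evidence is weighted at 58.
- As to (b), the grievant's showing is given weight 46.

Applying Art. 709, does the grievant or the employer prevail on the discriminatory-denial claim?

— Issue I —
Stage I.1 (grievant, a more-likely-than-not showing, weight is at least 49): (a) 51 ≥ 49 — meets; (b) 46 < 49 — fails.
  Stage I.1 not carried; the grievant fails its burden.
So the employer prevails on this issue.
— Issue II —
Stage II.1 — burden on grievant; standard: a preponderance (weight is at least 49).
    (d): 49 ≥ 49 [met]
    (e): 49 ≥ 49 [met]
  Stage II.1 is satisfied; the grievant continues to bear the burden.
Stage II.2 — burden on grievant; standard: a preponderance (weight is at least 49).
    (f): 58 − 13 = 45 < 49 [not met]
  The grievant does not carry Stage II.2.
The analysis ends at Stage II.2; the employer prevails on this issue.
— Issue III —
At Stage III.1 the grievant must meet a substantially-more-likely showing (weight exceeds 74): on (g) the weight is 80, > 74, so (g) meets the standard; on (h) the weight is 84 less the opposing 7 gives net 77, > 74, so (h) meets the standard.
  All elements met. The grievant retains the burden for Stage III.2.
At Stage III.2 the grievant must meet a substantially-more-likely showing (weight exceeds 74): on (i) the weight is 72, which does not exceed 74, so (i) does not meet the standard.
  Stage III.2 not carried; the grievant fails its burden.
So the employer prevails on this issue.
Per-issue: Issue I → employer; Issue II → employer; Issue III → employer. The grievant must prevail on at least one issue; overall, the employer prevails.

employer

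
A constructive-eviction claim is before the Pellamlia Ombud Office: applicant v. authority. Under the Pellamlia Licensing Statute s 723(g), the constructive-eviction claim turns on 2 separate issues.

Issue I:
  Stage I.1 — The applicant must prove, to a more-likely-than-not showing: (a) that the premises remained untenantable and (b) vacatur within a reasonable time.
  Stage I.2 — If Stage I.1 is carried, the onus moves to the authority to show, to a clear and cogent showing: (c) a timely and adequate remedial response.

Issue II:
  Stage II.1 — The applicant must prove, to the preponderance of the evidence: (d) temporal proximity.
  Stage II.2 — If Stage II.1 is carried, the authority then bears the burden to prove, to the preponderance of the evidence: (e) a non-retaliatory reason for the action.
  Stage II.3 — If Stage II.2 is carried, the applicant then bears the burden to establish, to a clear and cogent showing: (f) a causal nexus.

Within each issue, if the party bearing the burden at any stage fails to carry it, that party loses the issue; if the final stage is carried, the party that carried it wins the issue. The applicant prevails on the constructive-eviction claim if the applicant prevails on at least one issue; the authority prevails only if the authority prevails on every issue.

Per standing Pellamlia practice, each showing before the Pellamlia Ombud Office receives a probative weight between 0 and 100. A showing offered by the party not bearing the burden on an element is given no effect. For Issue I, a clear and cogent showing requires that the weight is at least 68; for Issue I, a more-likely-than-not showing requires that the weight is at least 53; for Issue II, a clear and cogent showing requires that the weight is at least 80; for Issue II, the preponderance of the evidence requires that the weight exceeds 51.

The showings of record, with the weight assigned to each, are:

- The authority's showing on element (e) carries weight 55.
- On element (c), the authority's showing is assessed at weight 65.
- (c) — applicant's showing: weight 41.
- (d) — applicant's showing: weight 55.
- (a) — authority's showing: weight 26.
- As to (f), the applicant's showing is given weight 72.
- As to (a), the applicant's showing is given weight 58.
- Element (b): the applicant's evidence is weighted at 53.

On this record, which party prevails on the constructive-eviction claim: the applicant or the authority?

— Issue I —
Stage I.1 (applicant, a more-likely-than-not showing, weight is at least 53): (a) 58 (authority's 26 disregarded) ≥ 53 — meets; (b) 53 ≥ 53 — meets.
  All elements met. The burden passes to the authority.
Stage I.2 (authority, a clear and cogent showing, weight is at least 68): (c) 65 (applicant's 41 disregarded) < 68 — fails.
  Not every element is met, so the authority fails to carry Stage I.2.
The analysis ends at Stage I.2; the applicant prevails on this issue.
— Issue II —
Stage II.1 — burden on applicant; standard: the preponderance of the evidence (weight exceeds 51).
    (d): 55 > 51 [met]
  All elements met. The burden passes to the authority.
Stage II.2 — burden on authority; standard: the preponderance of the evidence (weight exceeds 51).
    (e): 55 > 51 [met]
  Stage II.2 is satisfied; the onus moves to the applicant.
Stage II.3 — burden on applicant; standard: a clear and cogent showing (weight is at least 80).
    (f): 72 < 80 [not met]
  Not every element is met, so the applicant fails to carry Stage II.3.
The analysis ends at Stage II.3; the authority prevails on this issue.
Per-issue: Issue I → applicant; Issue II → authority. The applicant must prevail on at least one issue; overall, the applicant prevails.

applicant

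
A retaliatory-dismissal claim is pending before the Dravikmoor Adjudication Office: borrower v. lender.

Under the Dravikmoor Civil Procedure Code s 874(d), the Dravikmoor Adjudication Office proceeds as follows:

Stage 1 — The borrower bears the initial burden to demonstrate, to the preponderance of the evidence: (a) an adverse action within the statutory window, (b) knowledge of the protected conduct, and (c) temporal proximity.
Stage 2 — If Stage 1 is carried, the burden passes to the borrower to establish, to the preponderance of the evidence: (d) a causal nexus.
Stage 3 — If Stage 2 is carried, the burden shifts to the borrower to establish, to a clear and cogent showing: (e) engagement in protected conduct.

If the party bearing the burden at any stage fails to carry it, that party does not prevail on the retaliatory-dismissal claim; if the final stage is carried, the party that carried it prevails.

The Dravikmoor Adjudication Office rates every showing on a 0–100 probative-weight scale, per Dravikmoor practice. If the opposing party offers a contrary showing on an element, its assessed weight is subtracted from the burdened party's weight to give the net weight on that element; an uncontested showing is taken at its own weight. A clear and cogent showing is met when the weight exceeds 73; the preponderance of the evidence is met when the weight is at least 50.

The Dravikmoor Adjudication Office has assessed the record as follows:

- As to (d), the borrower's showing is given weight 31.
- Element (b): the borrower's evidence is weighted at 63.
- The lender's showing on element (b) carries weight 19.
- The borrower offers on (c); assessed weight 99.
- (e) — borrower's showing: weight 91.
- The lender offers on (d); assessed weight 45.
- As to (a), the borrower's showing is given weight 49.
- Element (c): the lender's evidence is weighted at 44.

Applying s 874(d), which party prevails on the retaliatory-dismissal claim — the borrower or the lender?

Stage 1 — burden on borrower; standard: the preponderance of the evidence (weight is at least 50).
    (a): 49 < 50 [not met]
    (b): 63 − 19 = 44 < 50 [not met]
    (c): 99 − 44 = 55 ≥ 50 [met]
  Not every element is met, so the borrower fails to carry Stage 1.
So the lender prevails.

lender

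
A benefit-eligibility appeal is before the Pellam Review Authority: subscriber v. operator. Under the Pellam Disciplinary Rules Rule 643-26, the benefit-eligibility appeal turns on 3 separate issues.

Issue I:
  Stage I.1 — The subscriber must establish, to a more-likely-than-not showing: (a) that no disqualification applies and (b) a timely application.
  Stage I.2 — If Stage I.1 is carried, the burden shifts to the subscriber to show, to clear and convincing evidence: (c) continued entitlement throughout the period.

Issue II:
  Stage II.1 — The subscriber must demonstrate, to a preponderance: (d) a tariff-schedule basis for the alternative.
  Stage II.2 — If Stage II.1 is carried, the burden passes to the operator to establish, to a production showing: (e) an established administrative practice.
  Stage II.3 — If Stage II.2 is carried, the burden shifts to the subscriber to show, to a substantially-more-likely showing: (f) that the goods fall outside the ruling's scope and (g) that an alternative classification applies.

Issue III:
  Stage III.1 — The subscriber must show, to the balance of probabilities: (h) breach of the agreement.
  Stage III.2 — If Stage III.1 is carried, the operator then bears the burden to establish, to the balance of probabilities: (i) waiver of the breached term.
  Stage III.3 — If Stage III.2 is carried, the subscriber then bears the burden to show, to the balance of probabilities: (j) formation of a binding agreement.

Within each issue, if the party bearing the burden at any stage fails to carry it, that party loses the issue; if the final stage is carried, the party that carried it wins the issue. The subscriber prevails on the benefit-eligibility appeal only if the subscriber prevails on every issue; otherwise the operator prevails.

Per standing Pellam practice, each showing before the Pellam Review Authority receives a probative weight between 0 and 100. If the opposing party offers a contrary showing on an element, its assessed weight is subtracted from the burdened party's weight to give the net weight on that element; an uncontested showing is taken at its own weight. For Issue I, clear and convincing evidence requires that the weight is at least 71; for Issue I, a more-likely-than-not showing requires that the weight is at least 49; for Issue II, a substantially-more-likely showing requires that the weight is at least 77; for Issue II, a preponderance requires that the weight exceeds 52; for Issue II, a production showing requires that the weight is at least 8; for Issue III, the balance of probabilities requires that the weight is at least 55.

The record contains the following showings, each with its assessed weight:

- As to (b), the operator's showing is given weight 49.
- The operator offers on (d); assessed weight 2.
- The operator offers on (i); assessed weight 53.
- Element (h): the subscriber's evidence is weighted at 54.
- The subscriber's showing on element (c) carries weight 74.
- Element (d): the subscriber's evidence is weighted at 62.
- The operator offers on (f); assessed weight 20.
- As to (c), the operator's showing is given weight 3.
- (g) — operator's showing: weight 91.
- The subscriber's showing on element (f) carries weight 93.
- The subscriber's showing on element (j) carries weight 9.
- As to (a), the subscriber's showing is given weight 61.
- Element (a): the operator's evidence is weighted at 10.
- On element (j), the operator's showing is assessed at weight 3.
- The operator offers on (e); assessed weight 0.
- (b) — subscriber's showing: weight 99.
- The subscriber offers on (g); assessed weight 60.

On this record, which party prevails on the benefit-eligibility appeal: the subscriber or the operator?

— Issue I —
Stage I.1 (subscriber, a more-likely-than-not showing, weight is at least 49): (a) net 61−10=51 ≥ 49 — meets; (b) net 99−49=50 ≥ 49 — meets.
  Stage I.1 is satisfied; the subscriber continues to bear the burden.
Stage I.2 (subscriber, clear and convincing evidence, weight is at least 71): (c) net 74−3=71 ≥ 71 — meets.
  Stage I.2 carried; the final stage is satisfied.
All stages carried — the subscriber prevails on this issue.
— Issue II —
At Stage II.1 the subscriber must meet a preponderance (weight exceeds 52): on (d) the weight is 62 less the opposing 2 gives net 60, > 52, so (d) meets the standard.
  All elements met. The burden passes to the operator.
At Stage II.2 the operator must meet a production showing (weight is at least 8): on (e) the weight is 0, which does not reach 8, so (e) does not meet the standard.
  Not every element is met, so the operator fails to carry Stage II.2.
So the subscriber prevails on this issue.
— Issue III —
Stage III.1 (subscriber, the balance of probabilities, weight is at least 55): (h) 54 < 55 — fails.
  Stage III.1 not carried; the subscriber fails its burden.
So the operator prevails on this issue.
Per-issue: Issue I → subscriber; Issue II → subscriber; Issue III → operator. The subscriber must prevail on every issue; overall, the operator prevails.

operator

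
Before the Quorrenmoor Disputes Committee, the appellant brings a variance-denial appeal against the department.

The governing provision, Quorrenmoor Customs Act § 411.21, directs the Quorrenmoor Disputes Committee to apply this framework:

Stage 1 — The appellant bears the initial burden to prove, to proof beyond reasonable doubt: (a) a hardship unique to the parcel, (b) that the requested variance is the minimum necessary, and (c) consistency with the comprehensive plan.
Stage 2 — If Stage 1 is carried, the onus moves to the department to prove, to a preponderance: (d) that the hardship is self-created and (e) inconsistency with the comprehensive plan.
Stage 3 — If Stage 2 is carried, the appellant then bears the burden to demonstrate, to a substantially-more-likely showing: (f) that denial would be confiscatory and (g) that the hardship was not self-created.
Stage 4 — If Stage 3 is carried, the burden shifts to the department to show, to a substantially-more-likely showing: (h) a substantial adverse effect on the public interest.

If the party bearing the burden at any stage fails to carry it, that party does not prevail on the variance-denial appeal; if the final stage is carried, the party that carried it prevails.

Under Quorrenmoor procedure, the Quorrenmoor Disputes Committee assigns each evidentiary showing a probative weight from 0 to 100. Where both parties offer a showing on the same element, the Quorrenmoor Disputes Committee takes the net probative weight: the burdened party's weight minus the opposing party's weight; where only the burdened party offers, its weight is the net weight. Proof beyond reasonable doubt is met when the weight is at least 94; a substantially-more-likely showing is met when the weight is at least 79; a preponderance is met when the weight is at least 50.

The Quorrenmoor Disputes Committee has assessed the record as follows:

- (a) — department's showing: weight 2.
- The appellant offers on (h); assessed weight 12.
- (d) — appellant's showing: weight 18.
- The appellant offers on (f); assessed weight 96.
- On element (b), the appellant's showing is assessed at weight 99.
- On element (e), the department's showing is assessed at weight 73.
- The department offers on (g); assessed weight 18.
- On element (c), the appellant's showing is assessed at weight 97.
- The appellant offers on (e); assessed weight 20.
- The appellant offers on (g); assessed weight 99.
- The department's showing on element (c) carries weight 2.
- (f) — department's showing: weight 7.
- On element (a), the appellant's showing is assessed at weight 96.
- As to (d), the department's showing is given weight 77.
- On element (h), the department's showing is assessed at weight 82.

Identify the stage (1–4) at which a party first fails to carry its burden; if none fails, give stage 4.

stage 4

At Stage 1 the appellant must meet proof beyond reasonable doubt (weight is at least 94): on (a) the weight is 96 less the opposing 2 gives net 94, which does reach 94, so (a) meets the standard; on (b) the weight is 99, ≥ 94, so (b) meets the standard; on (c) the weight is 97 less the opposing 2 gives net 95, which does reach 94, so (c) meets the standard.
  The appellant carries Stage 1; the department now bears the burden.
At Stage 2 the department must meet a preponderance (weight is at least 50): on (d) the weight is 77 less the opposing 18 gives net 59, which does reach 50, so (d) meets the standard; on (e) the weight is 73 less the opposing 20 gives net 53, which does reach 50, so (e) meets the standard.
  The department carries Stage 2; the appellant now bears the burden.
At Stage 3 the appellant must meet a substantially-more-likely showing (weight is at least 79): on (f) the weight is 96 less the opposing 7 gives net 89, ≥ 79, so (f) meets the standard; on (g) the weight is 99 less the opposing 18 gives net 81, which does reach 79, so (g) meets the standard.
  The appellant carries Stage 3; the department now bears the burden.
At Stage 4 the department must meet a substantially-more-likely showing (weight is at least 79): on (h) the weight is 82 less the opposing 12 gives net 70, < 79, so (h) does not meet the standard.
  The department does not carry Stage 4.
The appellant prevails.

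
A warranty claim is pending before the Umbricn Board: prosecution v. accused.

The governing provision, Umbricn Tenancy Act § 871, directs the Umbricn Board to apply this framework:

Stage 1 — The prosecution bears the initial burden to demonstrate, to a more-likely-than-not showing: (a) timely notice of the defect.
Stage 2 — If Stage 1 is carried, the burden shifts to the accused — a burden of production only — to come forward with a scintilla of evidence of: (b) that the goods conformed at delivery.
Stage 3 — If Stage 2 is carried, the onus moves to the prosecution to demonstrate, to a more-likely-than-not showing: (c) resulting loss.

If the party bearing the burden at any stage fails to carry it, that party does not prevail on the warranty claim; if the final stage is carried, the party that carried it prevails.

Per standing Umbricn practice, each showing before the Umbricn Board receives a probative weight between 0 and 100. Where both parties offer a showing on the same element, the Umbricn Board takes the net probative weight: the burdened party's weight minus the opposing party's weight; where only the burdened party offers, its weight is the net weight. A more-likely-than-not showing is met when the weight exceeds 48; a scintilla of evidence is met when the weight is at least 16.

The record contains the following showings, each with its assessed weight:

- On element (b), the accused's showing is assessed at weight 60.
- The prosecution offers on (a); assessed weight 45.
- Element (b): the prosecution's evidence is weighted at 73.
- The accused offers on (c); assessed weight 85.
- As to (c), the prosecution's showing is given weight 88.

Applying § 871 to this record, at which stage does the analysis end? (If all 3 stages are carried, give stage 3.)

At Stage 1 the prosecution must meet a more-likely-than-not showing (weight exceeds 48): on (a) the weight is 45, which does not exceed 48, so (a) does not meet the standard.
  The prosecution does not carry Stage 1.
The analysis ends at Stage 1; the accused prevails.

stage 1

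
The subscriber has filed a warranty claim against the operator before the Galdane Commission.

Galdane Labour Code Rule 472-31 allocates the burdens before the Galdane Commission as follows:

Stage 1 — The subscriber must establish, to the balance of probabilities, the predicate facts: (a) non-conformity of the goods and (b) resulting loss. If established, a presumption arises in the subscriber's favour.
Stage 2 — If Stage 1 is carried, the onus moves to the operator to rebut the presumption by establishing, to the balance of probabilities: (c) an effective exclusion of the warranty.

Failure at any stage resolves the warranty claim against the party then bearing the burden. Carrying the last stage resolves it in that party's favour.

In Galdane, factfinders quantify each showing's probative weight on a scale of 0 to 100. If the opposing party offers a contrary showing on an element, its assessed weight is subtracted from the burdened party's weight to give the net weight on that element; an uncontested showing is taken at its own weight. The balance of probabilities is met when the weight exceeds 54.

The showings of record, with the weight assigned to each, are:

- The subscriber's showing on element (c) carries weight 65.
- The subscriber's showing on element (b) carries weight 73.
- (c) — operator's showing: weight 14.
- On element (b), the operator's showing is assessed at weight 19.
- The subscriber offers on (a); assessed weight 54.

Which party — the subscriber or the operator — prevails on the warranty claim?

Stage 1 — burden on subscriber; standard: the balance of probabilities (weight exceeds 54).
    (a): 54 ≤ 54 [not met]
    (b): 73 − 19 = 54 ≤ 54 [not met]
  Stage 1 not carried; the subscriber fails its burden.
So the operator prevails.

operator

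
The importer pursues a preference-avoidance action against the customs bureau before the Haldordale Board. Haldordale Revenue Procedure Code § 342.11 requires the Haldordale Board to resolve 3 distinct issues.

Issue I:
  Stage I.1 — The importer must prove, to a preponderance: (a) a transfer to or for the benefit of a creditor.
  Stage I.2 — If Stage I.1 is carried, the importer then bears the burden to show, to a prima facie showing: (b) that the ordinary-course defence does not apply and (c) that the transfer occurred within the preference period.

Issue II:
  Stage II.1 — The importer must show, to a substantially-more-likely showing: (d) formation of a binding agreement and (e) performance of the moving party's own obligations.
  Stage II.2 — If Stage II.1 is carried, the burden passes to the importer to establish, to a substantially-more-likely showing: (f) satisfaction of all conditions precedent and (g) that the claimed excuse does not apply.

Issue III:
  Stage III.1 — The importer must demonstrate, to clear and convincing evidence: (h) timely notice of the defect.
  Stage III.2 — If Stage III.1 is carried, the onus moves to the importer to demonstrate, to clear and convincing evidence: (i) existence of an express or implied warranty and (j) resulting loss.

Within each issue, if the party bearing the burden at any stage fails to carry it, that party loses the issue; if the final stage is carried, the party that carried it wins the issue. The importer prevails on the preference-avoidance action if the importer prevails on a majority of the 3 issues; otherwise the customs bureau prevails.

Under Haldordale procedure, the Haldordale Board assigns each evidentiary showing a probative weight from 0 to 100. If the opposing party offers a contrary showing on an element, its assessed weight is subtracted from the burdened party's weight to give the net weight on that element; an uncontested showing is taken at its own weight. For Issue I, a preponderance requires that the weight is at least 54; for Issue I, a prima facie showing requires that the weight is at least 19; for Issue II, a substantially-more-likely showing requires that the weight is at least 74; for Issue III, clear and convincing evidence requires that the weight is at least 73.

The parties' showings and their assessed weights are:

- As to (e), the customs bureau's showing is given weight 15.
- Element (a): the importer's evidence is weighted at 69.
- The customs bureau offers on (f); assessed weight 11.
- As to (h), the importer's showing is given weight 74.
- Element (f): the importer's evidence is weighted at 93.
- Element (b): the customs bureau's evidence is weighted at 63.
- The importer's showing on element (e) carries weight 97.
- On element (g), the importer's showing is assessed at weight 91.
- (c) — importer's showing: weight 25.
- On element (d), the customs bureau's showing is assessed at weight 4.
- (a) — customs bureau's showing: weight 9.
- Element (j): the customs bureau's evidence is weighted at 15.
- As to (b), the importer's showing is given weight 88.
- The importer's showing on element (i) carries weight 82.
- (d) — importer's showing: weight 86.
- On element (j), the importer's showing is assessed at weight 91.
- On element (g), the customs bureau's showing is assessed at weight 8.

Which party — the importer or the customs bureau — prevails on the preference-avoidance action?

importer

— Issue I —
Stage I.1 (importer, a preponderance, weight is at least 54): (a) net 69−9=60 ≥ 54 — meets.
  Stage I.1 is satisfied; the importer continues to bear the burden.
Stage I.2 (importer, a prima facie showing, weight is at least 19): (b) net 88−63=25 ≥ 19 — meets; (c) 25 ≥ 19 — meets.
  Stage I.2 carried; the final stage is satisfied.
All stages carried — the importer prevails on this issue.
— Issue II —
At Stage II.1 the importer must meet a substantially-more-likely showing (weight is at least 74): on (d) the weight is 86 less the opposing 4 gives net 82, ≥ 74, so (d) meets the standard; on (e) the weight is 97 less the opposing 15 gives net 82, ≥ 74, so (e) meets the standard.
  Stage II.1 carried; the burden remains with the importer.
At Stage II.2 the importer must meet a substantially-more-likely showing (weight is at least 74): on (f) the weight is 93 less the opposing 11 gives net 82, which does reach 74, so (f) meets the standard; on (g) the weight is 91 less the opposing 8 gives net 83, ≥ 74, so (g) meets the standard.
  Stage II.2 carried; the final stage is satisfied.
Every stage carried; the importer prevails on this issue.
— Issue III —
Stage III.1 — burden on importer; standard: clear and convincing evidence (weight is at least 73).
    (h): 74 ≥ 73 [met]
  Stage III.1 is satisfied; the importer continues to bear the burden.
Stage III.2 — burden on importer; standard: clear and convincing evidence (weight is at least 73).
    (i): 82 ≥ 73 [met]
    (j): 91 − 15 = 76 ≥ 73 [met]
  Stage III.2 carried; the final stage is satisfied.
All stages carried — the importer prevails on this issue.
Per-issue: Issue I → importer; Issue II → importer; Issue III → importer. The importer must prevail on a majority of issues; overall, the importer prevails.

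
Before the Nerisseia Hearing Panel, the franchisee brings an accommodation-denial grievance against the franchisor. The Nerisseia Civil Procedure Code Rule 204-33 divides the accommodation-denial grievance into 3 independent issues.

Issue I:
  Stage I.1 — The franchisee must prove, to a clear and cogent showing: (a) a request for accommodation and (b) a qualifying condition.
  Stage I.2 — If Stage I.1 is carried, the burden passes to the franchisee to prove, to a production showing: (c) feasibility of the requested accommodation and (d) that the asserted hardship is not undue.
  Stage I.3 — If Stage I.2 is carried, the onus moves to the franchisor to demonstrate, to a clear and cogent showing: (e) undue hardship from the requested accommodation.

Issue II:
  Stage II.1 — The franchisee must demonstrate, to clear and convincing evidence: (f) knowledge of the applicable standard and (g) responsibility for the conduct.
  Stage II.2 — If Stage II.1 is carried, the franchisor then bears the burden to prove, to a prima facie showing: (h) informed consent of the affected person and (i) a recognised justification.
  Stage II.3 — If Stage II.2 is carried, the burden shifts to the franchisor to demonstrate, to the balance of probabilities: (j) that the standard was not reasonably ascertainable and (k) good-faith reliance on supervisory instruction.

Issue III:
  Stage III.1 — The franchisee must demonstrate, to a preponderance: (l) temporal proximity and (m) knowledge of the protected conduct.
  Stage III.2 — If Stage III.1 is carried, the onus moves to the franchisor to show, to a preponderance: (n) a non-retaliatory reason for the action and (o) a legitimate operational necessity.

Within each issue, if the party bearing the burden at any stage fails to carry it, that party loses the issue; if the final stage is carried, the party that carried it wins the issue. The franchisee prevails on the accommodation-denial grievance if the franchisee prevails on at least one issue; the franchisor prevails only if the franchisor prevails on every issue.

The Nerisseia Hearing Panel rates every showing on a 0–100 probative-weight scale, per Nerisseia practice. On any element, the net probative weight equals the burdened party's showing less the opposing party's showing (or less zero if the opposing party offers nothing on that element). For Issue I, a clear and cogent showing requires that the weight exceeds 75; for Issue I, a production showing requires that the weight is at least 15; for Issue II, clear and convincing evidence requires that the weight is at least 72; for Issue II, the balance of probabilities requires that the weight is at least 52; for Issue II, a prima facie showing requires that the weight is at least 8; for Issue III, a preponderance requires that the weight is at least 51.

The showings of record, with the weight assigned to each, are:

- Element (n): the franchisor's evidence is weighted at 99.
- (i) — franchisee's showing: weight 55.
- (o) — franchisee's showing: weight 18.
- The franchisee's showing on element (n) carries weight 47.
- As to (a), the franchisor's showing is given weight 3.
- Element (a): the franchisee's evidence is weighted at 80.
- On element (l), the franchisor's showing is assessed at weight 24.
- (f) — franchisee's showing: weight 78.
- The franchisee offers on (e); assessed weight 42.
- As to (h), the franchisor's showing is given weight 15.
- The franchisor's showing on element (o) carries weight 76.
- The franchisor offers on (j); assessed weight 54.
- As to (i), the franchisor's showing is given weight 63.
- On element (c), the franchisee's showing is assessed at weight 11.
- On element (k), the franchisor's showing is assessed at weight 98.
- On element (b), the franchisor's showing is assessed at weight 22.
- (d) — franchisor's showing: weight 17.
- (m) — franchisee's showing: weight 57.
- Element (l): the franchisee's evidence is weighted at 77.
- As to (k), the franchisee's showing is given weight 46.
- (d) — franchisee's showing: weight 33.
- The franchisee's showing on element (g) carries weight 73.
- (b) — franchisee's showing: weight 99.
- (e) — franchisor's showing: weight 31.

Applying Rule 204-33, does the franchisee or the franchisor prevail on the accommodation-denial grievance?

franchisor

— Issue I —
At Stage I.1 the franchisee must meet a clear and cogent showing (weight exceeds 75): on (a) the weight is 80 less the opposing 3 gives net 77, > 75, so (a) meets the standard; on (b) the weight is 99 less the opposing 22 gives net 77, which does exceed 75, so (b) meets the standard.
  All elements met. The franchisee retains the burden for Stage I.2.
At Stage I.2 the franchisee must meet a production showing (weight is at least 15): on (c) the weight is 11, which does not reach 15, so (c) does not meet the standard; on (d) the weight is 33 less the opposing 17 gives net 16, which does reach 15, so (d) meets the standard.
  Not every element is met, so the franchisee fails to carry Stage I.2.
The analysis ends at Stage I.2; the franchisor prevails on this issue.
— Issue II —
Stage II.1 — burden on franchisee; standard: clear and convincing evidence (weight is at least 72).
    (f): 78 ≥ 72 [met]
    (g): 73 ≥ 72 [met]
  Stage II.1 carried; the burden shifts to the franchisor.
Stage II.2 — burden on franchisor; standard: a prima facie showing (weight is at least 8).
    (h): 15 ≥ 8 [met]
    (i): 63 − 55 = 8 ≥ 8 [met]
  Stage II.2 is satisfied; the franchisor continues to bear the burden.
Stage II.3 — burden on franchisor; standard: the balance of probabilities (weight is at least 52).
    (j): 54 ≥ 52 [met]
    (k): 98 − 46 = 52 ≥ 52 [met]
  All elements met at the final stage.
Every stage carried; the franchisor prevails on this issue.
— Issue III —
Stage III.1 (franchisee, a preponderance, weight is at least 51): (l) net 77−24=53 ≥ 51 — meets; (m) 57 ≥ 51 — meets.
  The franchisee carries Stage III.1; the franchisor now bears the burden.
Stage III.2 (franchisor, a preponderance, weight is at least 51): (n) net 99−47=52 ≥ 51 — meets; (o) net 76−18=58 ≥ 51 — meets.
  All elements met at the final stage.
With every stage satisfied, the franchisor prevails on this issue.
Per-issue: Issue I → franchisor; Issue II → franchisor; Issue III → franchisor. The franchisee must prevail on at least one issue; overall, the franchisor prevails.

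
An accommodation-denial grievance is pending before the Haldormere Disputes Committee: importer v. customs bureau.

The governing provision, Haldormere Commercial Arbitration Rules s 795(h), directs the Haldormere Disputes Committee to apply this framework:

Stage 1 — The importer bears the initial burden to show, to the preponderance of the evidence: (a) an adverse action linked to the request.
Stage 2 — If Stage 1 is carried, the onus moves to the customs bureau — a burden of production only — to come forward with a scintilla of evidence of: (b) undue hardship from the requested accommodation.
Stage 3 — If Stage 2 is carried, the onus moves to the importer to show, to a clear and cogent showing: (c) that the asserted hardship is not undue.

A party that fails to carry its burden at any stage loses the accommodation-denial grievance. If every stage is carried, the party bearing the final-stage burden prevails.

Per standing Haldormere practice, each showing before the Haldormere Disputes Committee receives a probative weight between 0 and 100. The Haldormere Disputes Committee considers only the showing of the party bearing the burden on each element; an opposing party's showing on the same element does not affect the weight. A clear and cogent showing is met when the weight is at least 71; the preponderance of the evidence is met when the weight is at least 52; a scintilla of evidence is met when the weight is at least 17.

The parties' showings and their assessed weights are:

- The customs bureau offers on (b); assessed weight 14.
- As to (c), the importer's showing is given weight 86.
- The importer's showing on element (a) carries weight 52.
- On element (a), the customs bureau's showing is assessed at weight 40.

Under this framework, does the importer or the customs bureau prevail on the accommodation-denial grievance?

importer

Stage 1 — burden on importer; standard: the preponderance of the evidence (weight is at least 52).
    (a): 52 (customs bureau's 40 disregarded) ≥ 52 [met]
  All elements met. The burden passes to the customs bureau.
Stage 2 — burden on customs bureau; standard: a scintilla of evidence (weight is at least 17).
    (b): 14 < 17 [not met]
  The customs bureau does not carry Stage 2.
The importer prevails.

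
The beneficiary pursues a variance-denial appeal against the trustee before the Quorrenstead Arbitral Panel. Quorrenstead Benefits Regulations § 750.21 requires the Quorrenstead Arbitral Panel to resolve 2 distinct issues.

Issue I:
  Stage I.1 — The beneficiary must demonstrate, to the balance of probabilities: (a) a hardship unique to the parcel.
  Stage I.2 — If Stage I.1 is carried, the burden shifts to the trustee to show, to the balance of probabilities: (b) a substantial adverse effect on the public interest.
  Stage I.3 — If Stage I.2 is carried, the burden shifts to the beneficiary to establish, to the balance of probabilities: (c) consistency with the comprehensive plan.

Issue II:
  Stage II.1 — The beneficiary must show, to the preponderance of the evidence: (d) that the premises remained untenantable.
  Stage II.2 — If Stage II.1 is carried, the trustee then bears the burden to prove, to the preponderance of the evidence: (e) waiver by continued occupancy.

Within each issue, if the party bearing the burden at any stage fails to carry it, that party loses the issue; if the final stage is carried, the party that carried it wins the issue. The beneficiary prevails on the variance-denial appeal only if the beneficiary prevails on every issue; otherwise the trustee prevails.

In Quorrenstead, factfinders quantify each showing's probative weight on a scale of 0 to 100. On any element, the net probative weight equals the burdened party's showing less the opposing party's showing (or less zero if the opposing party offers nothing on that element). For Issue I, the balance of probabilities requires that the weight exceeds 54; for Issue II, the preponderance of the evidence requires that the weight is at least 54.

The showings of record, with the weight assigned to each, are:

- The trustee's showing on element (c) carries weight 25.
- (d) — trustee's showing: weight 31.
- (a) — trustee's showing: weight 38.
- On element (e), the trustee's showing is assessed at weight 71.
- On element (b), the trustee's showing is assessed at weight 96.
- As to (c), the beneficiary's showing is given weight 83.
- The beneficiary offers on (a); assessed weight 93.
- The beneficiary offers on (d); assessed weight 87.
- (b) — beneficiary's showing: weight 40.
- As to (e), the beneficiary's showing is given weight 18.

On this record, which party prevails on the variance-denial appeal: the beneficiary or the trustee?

— Issue I —
At Stage I.1 the beneficiary must meet the balance of probabilities (weight exceeds 54): on (a) the weight is 93 less the opposing 38 gives net 55, > 54, so (a) meets the standard.
  All elements met. The burden passes to the trustee.
At Stage I.2 the trustee must meet the balance of probabilities (weight exceeds 54): on (b) the weight is 96 less the opposing 40 gives net 56, which does exceed 54, so (b) meets the standard.
  The trustee carries Stage I.2; the beneficiary now bears the burden.
At Stage I.3 the beneficiary must meet the balance of probabilities (weight exceeds 54): on (c) the weight is 83 less the opposing 25 gives net 58, > 54, so (c) meets the standard.
  The beneficiary carries the last stage.
All stages carried — the beneficiary prevails on this issue.
— Issue II —
Stage II.1 (beneficiary, the preponderance of the evidence, weight is at least 54): (d) net 87−31=56 ≥ 54 — meets.
  All elements met. The burden passes to the trustee.
Stage II.2 (trustee, the preponderance of the evidence, weight is at least 54): (e) net 71−18=53 < 54 — fails.
  Stage II.2 not carried; the trustee fails its burden.
The analysis ends at Stage II.2; the beneficiary prevails on this issue.
Per-issue: Issue I → beneficiary; Issue II → beneficiary. The beneficiary must prevail on every issue; overall, the beneficiary prevails.

beneficiary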